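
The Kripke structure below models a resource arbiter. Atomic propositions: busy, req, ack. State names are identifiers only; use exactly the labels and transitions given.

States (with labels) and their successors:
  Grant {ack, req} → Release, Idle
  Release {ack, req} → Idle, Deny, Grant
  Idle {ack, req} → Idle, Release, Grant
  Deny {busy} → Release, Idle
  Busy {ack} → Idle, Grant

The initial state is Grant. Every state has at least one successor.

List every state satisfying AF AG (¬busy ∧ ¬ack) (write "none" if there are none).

none

States satisfying AG (¬busy ∧ ¬ack): ∅.
States satisfying AF AG (¬busy ∧ ¬ack): ∅.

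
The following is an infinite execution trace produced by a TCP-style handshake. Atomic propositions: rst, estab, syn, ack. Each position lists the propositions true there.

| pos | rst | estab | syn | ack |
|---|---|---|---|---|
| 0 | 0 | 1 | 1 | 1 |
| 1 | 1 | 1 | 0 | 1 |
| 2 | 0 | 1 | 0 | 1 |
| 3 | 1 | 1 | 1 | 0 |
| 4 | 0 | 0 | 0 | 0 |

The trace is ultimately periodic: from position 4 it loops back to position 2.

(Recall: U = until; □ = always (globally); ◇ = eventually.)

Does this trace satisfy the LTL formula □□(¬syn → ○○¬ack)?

Satisfied

□(¬syn → ○○¬ack) holds at every position 0..4, and those are all positions ever visited, so □□(¬syn → ○○¬ack) holds.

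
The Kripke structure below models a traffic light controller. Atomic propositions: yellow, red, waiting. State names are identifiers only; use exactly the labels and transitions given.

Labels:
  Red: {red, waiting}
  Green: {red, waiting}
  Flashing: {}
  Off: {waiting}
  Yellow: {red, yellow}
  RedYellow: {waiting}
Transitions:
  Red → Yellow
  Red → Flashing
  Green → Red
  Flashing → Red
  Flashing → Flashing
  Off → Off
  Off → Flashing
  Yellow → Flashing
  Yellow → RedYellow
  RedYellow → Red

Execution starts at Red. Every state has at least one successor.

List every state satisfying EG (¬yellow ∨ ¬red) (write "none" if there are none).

States satisfying ¬yellow ∨ ¬red: {Red, Green, Flashing, Off, RedYellow}.
States satisfying EG (¬yellow ∨ ¬red): {Red, Green, Flashing, Off, RedYellow}.

{Red, Green, Flashing, Off, RedYellow}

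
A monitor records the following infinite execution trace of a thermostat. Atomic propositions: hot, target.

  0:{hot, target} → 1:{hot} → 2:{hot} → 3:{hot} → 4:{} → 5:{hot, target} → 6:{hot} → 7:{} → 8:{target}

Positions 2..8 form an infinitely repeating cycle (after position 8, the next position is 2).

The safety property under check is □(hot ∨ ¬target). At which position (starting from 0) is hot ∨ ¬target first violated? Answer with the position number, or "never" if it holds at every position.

8

Check hot ∨ ¬target at each position in order: 0 ✓, 1 ✓, 2 ✓, 3 ✓, 4 ✓, 5 ✓, 6 ✓, 7 ✓.
At position 8 the labels are {target}, so hot ∨ ¬target is false there. This is the first violation.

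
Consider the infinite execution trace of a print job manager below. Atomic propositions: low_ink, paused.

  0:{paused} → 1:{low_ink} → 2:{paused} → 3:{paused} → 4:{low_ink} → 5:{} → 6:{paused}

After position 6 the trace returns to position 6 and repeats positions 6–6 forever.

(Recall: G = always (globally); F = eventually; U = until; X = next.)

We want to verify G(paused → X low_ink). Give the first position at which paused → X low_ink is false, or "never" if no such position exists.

Check paused → X low_ink at each position in order: 0 ✓, 1 ✓.
At position 2 the labels are {paused} and the next position 3 has {paused}, so paused → X low_ink is false there. This is the first violation.

2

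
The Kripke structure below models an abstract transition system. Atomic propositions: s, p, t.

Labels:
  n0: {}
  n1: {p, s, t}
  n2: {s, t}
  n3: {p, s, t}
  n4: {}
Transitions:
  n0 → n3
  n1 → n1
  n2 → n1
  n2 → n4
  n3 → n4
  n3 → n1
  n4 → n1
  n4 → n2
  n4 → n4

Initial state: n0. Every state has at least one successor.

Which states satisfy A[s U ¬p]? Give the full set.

{n0, n2, n4}

States satisfying s: {n1, n2, n3}.
States satisfying ¬p: {n0, n2, n4}.
States satisfying A[s U ¬p]: {n0, n2, n4}.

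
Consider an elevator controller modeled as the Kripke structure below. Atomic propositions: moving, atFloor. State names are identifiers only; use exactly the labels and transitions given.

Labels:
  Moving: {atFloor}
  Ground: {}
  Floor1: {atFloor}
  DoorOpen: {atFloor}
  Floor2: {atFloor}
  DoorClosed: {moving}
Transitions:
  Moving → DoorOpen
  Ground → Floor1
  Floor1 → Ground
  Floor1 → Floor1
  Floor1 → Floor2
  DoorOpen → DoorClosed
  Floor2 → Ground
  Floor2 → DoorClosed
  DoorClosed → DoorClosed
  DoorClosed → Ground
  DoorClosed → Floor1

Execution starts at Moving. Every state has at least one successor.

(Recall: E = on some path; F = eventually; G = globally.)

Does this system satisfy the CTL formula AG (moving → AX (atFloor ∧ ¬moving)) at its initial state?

Violated

States satisfying moving → AX (atFloor ∧ ¬moving): {Moving, Ground, Floor1, DoorOpen, Floor2}.
States satisfying AG (moving → AX (atFloor ∧ ¬moving)): ∅.
DoorClosed is reachable from Moving and violates moving → AX (atFloor ∧ ¬moving), so AG fails at Moving.
Moving ∉ Sat(AG (moving → AX (atFloor ∧ ¬moving))).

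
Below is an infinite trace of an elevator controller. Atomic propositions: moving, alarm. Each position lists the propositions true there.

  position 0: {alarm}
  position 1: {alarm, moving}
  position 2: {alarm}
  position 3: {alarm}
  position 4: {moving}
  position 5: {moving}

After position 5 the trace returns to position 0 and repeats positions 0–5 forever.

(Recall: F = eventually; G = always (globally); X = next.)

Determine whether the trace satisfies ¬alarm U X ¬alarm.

No

Walking from position 0: at position 0, X ¬alarm has not yet held and ¬alarm fails, so ¬alarm U X ¬alarm is false.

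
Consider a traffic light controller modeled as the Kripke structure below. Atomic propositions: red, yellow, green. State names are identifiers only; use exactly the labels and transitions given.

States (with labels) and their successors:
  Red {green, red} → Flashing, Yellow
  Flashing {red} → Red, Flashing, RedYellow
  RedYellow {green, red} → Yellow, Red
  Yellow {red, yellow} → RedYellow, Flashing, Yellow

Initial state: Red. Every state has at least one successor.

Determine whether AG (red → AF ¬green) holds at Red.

States satisfying red → AF ¬green: {Red, Flashing, RedYellow, Yellow}.
States satisfying AG (red → AF ¬green): {Red, Flashing, RedYellow, Yellow}.
Every state reachable from Red satisfies red → AF ¬green.
Red ∈ Sat(AG (red → AF ¬green)).

Satisfied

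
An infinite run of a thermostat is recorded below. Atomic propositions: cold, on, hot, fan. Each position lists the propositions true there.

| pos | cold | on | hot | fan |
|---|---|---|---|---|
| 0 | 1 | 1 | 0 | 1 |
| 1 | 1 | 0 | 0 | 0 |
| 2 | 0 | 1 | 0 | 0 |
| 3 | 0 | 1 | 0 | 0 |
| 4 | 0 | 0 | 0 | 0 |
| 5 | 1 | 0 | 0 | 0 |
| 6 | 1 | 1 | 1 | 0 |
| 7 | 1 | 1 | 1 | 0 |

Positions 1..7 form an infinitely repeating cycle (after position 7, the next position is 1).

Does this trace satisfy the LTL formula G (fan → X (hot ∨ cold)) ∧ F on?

fan → X (hot ∨ cold) holds at every position 0..7, and those are all positions ever visited, so G (fan → X (hot ∨ cold)) holds.
Positions where fan holds: 0.
Check X (hot ∨ cold) at each: 0→ok.
on holds at position 0, which is reachable from 0, so F on holds.
At position 0: G (fan → X (hot ∨ cold)) is true; F on is true; so G (fan → X (hot ∨ cold)) ∧ F on is true.

Holds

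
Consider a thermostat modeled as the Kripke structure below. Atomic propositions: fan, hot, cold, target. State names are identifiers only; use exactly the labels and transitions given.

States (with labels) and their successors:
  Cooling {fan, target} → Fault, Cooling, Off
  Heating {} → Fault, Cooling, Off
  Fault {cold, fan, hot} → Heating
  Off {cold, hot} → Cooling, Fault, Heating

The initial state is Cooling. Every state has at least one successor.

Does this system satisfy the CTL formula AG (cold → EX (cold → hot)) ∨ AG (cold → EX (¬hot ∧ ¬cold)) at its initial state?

Holds

States satisfying cold → EX (cold → hot): {Cooling, Heating, Fault, Off}.
States satisfying AG (cold → EX (cold → hot)): {Cooling, Heating, Fault, Off}.
States satisfying cold → EX (¬hot ∧ ¬cold): {Cooling, Heating, Fault, Off}.
States satisfying AG (cold → EX (¬hot ∧ ¬cold)): {Cooling, Heating, Fault, Off}.
States satisfying AG (cold → EX (cold → hot)) ∨ AG (cold → EX (¬hot ∧ ¬cold)): {Cooling, Heating, Fault, Off}.
Cooling ∈ Sat(AG (cold → EX (cold → hot)) ∨ AG (cold → EX (¬hot ∧ ¬cold))).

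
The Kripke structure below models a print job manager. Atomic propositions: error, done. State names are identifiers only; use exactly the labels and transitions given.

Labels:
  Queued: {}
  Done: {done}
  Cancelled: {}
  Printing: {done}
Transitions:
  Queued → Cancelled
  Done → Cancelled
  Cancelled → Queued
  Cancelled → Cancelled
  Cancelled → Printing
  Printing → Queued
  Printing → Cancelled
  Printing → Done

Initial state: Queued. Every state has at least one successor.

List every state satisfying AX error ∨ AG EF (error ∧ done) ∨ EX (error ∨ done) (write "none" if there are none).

States satisfying error: ∅.
States satisfying AX error: ∅.
States satisfying EF (error ∧ done): ∅.
States satisfying AG EF (error ∧ done): ∅.
States satisfying AX error ∨ AG EF (error ∧ done): ∅.
States satisfying error ∨ done: {Done, Printing}.
States satisfying EX (error ∨ done): {Cancelled, Printing}.
States satisfying AX error ∨ AG EF (error ∧ done) ∨ EX (error ∨ done): {Cancelled, Printing}.

{Cancelled, Printing}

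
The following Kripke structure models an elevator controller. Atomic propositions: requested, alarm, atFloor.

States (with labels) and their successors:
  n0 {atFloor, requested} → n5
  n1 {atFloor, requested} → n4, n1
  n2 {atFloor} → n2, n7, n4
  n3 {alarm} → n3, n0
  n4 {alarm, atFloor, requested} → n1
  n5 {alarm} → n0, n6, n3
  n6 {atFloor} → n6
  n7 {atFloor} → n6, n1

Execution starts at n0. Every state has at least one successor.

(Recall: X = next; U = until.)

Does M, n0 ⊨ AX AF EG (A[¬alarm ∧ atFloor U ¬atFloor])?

Holds

States satisfying AF EG (A[¬alarm ∧ atFloor U ¬atFloor]): {n0, n3, n5}.
States satisfying AX AF EG (A[¬alarm ∧ atFloor U ¬atFloor]): {n0, n3}.
n0 ∈ Sat(AX AF EG (A[¬alarm ∧ atFloor U ¬atFloor])).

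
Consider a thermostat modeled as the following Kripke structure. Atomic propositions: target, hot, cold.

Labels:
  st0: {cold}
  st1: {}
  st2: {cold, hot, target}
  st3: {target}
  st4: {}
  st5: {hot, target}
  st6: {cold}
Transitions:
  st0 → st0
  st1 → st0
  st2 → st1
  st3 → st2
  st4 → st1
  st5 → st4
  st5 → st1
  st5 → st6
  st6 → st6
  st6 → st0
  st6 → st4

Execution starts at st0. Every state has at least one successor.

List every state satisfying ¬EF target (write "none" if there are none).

States satisfying target: {st2, st3, st5}.
States satisfying EF target: {st2, st3, st5}.
States satisfying ¬EF target: {st0, st1, st4, st6}.

{st0, st1, st4, st6}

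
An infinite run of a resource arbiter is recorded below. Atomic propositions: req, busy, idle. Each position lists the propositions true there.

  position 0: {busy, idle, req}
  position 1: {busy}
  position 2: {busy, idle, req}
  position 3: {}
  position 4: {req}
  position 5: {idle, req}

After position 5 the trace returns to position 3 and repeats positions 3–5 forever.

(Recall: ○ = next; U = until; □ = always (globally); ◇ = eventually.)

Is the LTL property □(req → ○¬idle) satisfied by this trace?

Does not hold

req → ○¬idle must hold at every position from 0 onward. It fails at position 4, so □(req → ○¬idle) is false.
Positions where req holds: 0, 2, 4, 5.
Check ○¬idle at each: 0→ok, 2→ok, 4→fails, 5→ok.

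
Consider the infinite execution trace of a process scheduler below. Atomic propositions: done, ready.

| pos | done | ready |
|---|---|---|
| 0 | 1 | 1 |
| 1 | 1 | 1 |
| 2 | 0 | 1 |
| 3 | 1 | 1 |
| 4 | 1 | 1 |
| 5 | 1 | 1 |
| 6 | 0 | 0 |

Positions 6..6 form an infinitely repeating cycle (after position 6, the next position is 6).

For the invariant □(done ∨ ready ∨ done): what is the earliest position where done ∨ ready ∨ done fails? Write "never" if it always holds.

6

Check done ∨ ready ∨ done at each position in order: 0 ✓, 1 ✓, 2 ✓, 3 ✓, 4 ✓, 5 ✓.
At position 6 the labels are {}, so done ∨ ready ∨ done is false there. This is the first violation.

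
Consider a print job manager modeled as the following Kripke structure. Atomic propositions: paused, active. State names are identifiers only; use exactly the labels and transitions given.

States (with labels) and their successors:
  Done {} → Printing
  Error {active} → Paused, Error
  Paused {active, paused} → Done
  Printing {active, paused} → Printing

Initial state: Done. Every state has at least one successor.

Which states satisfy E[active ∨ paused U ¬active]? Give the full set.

States satisfying active ∨ paused: {Error, Paused, Printing}.
States satisfying ¬active: {Done}.
States satisfying E[active ∨ paused U ¬active]: {Done, Error, Paused}.

{Done, Error, Paused}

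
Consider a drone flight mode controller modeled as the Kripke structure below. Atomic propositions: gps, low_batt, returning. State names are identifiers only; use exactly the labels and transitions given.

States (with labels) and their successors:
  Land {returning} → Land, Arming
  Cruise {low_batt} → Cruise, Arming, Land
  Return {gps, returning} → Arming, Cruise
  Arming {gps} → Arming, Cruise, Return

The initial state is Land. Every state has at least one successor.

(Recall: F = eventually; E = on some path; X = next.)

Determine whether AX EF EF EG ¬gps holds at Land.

Yes

States satisfying EF EF EG ¬gps: {Land, Cruise, Return, Arming}.
States satisfying AX EF EF EG ¬gps: {Land, Cruise, Return, Arming}.
Land ∈ Sat(AX EF EF EG ¬gps).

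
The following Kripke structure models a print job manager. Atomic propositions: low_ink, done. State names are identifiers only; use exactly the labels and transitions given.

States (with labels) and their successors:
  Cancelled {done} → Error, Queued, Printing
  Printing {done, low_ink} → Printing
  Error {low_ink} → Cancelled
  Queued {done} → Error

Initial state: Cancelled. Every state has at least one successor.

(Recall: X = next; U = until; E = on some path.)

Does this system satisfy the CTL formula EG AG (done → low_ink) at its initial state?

Does not hold

States satisfying AG (done → low_ink): {Printing}.
States satisfying EG AG (done → low_ink): {Printing}.
No suitable path/successor from Cancelled witnesses the formula.
Cancelled ∉ Sat(EG AG (done → low_ink)).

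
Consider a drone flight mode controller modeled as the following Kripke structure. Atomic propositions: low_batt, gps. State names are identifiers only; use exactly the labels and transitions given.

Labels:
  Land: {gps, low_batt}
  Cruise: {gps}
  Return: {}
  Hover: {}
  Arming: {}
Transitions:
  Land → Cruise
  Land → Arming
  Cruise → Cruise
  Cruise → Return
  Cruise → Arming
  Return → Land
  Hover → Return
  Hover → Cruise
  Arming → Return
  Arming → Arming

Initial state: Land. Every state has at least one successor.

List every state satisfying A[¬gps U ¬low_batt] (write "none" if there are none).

{Cruise, Return, Hover, Arming}

States satisfying ¬gps: {Return, Hover, Arming}.
States satisfying ¬low_batt: {Cruise, Return, Hover, Arming}.
States satisfying A[¬gps U ¬low_batt]: {Cruise, Return, Hover, Arming}.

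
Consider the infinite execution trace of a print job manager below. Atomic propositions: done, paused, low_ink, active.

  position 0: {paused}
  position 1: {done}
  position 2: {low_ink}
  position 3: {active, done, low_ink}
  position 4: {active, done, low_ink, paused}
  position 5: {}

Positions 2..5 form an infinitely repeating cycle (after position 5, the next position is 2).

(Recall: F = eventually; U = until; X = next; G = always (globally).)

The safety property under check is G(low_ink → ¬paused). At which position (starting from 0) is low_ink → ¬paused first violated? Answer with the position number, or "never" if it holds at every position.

Check low_ink → ¬paused at each position in order: 0 ✓, 1 ✓, 2 ✓, 3 ✓.
At position 4 the labels are {active, done, low_ink, paused}, so low_ink → ¬paused is false there. This is the first violation.

4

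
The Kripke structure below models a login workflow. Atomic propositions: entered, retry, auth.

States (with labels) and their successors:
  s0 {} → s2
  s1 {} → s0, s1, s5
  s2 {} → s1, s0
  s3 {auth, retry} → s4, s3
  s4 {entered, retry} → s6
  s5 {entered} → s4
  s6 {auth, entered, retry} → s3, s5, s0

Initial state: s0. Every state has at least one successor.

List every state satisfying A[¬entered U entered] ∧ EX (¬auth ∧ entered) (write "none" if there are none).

{s5, s6}

States satisfying ¬entered: {s0, s1, s2, s3}.
States satisfying entered: {s4, s5, s6}.
States satisfying A[¬entered U entered]: {s4, s5, s6}.
States satisfying ¬auth ∧ entered: {s4, s5}.
States satisfying EX (¬auth ∧ entered): {s1, s3, s5, s6}.
States satisfying A[¬entered U entered] ∧ EX (¬auth ∧ entered): {s5, s6}.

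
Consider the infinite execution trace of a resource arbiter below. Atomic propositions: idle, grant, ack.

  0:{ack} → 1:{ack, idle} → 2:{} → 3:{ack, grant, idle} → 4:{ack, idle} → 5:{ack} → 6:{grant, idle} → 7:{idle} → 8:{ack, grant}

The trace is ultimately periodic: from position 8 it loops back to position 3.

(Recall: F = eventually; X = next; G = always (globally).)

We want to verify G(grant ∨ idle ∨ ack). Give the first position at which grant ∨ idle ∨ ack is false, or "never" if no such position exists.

Check grant ∨ idle ∨ ack at each position in order: 0 ✓, 1 ✓.
At position 2 the labels are {}, so grant ∨ idle ∨ ack is false there. This is the first violation.

2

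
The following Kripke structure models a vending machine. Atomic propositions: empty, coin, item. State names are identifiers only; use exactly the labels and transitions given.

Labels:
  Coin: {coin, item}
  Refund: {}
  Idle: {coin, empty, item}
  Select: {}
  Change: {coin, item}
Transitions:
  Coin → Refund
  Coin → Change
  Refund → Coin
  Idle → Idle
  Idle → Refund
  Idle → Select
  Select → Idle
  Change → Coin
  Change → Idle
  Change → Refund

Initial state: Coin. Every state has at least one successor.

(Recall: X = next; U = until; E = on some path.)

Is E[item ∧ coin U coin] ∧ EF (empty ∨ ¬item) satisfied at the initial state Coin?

Yes

States satisfying item ∧ coin: {Coin, Idle, Change}.
States satisfying coin: {Coin, Idle, Change}.
States satisfying E[item ∧ coin U coin]: {Coin, Idle, Change}.
States satisfying empty ∨ ¬item: {Refund, Idle, Select}.
States satisfying EF (empty ∨ ¬item): {Coin, Refund, Idle, Select, Change}.
States satisfying E[item ∧ coin U coin] ∧ EF (empty ∨ ¬item): {Coin, Idle, Change}.
Coin ∈ Sat(E[item ∧ coin U coin] ∧ EF (empty ∨ ¬item)).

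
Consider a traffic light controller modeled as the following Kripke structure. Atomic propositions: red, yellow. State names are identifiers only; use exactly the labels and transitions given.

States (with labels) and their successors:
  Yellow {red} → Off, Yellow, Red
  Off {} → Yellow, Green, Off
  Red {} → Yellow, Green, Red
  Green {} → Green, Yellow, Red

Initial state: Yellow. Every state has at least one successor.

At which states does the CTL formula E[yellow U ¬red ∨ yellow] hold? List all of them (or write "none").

{Off, Red, Green}

States satisfying yellow: ∅.
States satisfying ¬red ∨ yellow: {Off, Red, Green}.
States satisfying E[yellow U ¬red ∨ yellow]: {Off, Red, Green}.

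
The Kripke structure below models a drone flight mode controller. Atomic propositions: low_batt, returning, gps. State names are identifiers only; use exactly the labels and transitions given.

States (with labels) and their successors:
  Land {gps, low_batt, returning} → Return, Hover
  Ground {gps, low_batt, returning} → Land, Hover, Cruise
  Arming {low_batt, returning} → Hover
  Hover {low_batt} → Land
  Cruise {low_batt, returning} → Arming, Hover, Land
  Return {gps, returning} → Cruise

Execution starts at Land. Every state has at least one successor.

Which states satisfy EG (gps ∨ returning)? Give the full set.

{Land, Ground, Cruise, Return}

States satisfying gps ∨ returning: {Land, Ground, Arming, Cruise, Return}.
States satisfying EG (gps ∨ returning): {Land, Ground, Cruise, Return}.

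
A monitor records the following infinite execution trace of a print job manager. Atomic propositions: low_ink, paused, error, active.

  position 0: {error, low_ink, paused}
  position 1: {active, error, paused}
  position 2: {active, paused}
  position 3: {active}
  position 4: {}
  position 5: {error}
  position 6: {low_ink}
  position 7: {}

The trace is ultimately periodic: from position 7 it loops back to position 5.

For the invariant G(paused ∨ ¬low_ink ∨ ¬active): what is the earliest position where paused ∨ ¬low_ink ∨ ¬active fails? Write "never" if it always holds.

never

paused ∨ ¬low_ink ∨ ¬active holds at every position 0..7, and those are all the positions the trace ever visits, so the invariant G(paused ∨ ¬low_ink ∨ ¬active) is never violated.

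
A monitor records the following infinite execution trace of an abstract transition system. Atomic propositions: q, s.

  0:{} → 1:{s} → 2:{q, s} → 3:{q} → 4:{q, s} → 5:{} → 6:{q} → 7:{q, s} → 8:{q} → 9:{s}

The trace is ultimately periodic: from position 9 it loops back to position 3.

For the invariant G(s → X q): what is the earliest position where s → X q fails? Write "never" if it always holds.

Check s → X q at each position in order: 0 ✓, 1 ✓, 2 ✓, 3 ✓.
At position 4 the labels are {q, s} and the next position 5 has {}, so s → X q is false there. This is the first violation.

4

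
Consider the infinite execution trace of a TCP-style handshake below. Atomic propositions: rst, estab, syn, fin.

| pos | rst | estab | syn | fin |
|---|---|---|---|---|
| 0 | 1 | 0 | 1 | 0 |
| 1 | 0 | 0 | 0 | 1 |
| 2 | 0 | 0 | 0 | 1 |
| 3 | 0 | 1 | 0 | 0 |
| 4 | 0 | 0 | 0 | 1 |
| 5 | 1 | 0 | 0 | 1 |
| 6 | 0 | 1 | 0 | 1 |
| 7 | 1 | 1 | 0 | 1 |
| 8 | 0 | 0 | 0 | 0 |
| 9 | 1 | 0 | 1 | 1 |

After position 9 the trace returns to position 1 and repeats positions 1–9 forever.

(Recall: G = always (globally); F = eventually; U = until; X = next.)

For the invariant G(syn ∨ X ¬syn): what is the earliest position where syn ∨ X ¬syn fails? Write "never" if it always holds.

Check syn ∨ X ¬syn at each position in order: 0 ✓, 1 ✓, 2 ✓, 3 ✓, 4 ✓, 5 ✓, 6 ✓, 7 ✓.
At position 8 the labels are {} and the next position 9 has {fin, rst, syn}, so syn ∨ X ¬syn is false there. This is the first violation.

8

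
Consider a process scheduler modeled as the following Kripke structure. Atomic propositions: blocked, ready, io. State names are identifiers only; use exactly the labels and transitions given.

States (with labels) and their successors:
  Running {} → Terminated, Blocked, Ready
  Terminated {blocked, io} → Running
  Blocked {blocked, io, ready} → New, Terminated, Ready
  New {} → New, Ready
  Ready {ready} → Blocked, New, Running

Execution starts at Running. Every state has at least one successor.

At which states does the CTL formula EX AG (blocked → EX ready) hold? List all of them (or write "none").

States satisfying AG (blocked → EX ready): ∅.
States satisfying EX AG (blocked → EX ready): ∅.

none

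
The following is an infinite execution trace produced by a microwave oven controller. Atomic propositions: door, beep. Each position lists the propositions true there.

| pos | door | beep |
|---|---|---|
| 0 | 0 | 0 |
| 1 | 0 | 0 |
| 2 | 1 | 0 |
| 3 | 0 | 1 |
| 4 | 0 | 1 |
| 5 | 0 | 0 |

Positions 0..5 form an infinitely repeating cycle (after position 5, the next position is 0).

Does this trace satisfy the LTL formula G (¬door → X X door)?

¬door → X X door must hold at every position from 0 onward. It fails at position 1, so G (¬door → X X door) is false.
Positions where ¬door holds: 0, 1, 3, 4, 5.
Check X X door at each: 0→ok, 1→fails, 3→fails, 4→fails, 5→fails.

Does not hold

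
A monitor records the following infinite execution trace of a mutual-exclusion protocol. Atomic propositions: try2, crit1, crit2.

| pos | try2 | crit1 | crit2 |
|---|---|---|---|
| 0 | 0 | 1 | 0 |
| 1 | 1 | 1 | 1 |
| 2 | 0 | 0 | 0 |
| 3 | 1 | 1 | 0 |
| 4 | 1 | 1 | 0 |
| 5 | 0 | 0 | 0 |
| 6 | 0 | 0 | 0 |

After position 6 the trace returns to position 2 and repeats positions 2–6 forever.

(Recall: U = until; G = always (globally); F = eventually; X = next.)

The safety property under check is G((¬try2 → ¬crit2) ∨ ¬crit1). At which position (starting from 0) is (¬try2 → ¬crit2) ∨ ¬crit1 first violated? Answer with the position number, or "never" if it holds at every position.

(¬try2 → ¬crit2) ∨ ¬crit1 holds at every position 0..6, and those are all the positions the trace ever visits, so the invariant G((¬try2 → ¬crit2) ∨ ¬crit1) is never violated.

never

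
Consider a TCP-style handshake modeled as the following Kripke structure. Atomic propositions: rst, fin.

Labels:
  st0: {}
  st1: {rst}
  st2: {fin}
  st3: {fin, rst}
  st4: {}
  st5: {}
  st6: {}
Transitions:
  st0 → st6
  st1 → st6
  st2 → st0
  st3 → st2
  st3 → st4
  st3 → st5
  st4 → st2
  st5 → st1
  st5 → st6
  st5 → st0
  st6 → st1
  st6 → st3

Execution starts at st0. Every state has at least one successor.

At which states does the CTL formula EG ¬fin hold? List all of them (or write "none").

States satisfying ¬fin: {st0, st1, st4, st5, st6}.
States satisfying EG ¬fin: {st0, st1, st5, st6}.

{st0, st1, st5, st6}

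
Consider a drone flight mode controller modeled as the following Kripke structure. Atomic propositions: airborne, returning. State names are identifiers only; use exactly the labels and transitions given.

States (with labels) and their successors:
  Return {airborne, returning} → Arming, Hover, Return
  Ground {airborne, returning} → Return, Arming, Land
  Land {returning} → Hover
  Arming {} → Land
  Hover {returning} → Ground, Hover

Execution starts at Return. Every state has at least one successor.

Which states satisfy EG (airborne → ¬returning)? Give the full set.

States satisfying airborne → ¬returning: {Land, Arming, Hover}.
States satisfying EG (airborne → ¬returning): {Land, Arming, Hover}.

{Land, Arming, Hover}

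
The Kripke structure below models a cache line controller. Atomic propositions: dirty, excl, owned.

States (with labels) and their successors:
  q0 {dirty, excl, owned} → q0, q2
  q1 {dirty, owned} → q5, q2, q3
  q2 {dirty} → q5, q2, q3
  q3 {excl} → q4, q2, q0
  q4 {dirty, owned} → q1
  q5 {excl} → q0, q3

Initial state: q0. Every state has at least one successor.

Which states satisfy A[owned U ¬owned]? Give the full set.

{q1, q2, q3, q4, q5}

States satisfying owned: {q0, q1, q4}.
States satisfying ¬owned: {q2, q3, q5}.
States satisfying A[owned U ¬owned]: {q1, q2, q3, q4, q5}.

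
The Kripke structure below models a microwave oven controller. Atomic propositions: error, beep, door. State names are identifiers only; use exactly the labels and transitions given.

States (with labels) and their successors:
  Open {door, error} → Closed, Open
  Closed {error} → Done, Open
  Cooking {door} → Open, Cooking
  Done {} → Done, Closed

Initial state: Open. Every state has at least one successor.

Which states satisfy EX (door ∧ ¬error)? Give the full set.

{Cooking}

States satisfying door ∧ ¬error: {Cooking}.
States satisfying EX (door ∧ ¬error): {Cooking}.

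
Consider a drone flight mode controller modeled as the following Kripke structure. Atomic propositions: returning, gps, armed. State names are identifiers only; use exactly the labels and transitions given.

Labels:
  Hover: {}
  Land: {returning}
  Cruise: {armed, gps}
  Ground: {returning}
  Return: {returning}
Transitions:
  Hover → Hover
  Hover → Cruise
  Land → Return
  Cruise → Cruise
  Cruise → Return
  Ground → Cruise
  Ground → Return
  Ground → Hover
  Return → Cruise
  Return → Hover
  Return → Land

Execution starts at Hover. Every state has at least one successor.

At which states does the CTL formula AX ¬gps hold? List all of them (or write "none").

{Land}

States satisfying ¬gps: {Hover, Land, Ground, Return}.
States satisfying AX ¬gps: {Land}.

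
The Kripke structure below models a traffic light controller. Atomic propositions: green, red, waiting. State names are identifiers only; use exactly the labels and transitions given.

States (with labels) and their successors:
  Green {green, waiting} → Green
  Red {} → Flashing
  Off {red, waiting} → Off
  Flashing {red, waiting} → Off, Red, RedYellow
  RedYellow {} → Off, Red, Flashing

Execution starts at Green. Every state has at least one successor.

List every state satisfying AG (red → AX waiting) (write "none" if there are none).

States satisfying red → AX waiting: {Green, Red, Off, RedYellow}.
States satisfying AG (red → AX waiting): {Green, Off}.

{Green, Off}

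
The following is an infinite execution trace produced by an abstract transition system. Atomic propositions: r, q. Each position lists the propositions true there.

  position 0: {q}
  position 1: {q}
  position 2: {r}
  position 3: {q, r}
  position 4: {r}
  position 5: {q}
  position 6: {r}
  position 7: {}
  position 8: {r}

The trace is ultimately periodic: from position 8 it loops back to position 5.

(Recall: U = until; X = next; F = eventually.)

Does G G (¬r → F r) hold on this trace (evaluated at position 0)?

G (¬r → F r) holds at every position 0..8, and those are all positions ever visited, so G G (¬r → F r) holds.

Satisfied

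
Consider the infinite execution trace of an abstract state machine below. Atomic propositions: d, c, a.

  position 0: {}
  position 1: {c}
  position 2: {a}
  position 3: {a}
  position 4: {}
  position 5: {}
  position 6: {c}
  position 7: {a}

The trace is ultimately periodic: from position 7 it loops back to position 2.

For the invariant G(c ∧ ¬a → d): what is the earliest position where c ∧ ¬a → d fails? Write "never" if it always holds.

1

Check c ∧ ¬a → d at each position in order: 0 ✓.
At position 1 the labels are {c}, so c ∧ ¬a → d is false there. This is the first violation.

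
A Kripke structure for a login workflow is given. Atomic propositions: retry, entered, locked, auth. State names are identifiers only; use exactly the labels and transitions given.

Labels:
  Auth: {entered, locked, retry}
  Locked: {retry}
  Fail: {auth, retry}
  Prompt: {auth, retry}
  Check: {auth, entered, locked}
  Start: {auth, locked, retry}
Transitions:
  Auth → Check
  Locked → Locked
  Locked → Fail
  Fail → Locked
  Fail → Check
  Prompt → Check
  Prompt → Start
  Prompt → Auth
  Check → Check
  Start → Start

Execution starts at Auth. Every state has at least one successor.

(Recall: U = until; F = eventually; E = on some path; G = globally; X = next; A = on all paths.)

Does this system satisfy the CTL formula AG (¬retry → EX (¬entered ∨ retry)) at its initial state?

States satisfying ¬retry → EX (¬entered ∨ retry): {Auth, Locked, Fail, Prompt, Start}.
States satisfying AG (¬retry → EX (¬entered ∨ retry)): {Start}.
Check is reachable from Auth and violates ¬retry → EX (¬entered ∨ retry), so AG fails at Auth.
Auth ∉ Sat(AG (¬retry → EX (¬entered ∨ retry))).

Violated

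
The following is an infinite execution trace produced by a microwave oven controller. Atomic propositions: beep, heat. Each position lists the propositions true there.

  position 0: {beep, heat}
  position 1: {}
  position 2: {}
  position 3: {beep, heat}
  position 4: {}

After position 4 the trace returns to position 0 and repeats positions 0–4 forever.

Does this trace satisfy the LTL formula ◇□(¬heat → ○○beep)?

Violated

□(¬heat → ○○beep) is false at every position 0..4, so it never becomes true and ◇□(¬heat → ○○beep) fails.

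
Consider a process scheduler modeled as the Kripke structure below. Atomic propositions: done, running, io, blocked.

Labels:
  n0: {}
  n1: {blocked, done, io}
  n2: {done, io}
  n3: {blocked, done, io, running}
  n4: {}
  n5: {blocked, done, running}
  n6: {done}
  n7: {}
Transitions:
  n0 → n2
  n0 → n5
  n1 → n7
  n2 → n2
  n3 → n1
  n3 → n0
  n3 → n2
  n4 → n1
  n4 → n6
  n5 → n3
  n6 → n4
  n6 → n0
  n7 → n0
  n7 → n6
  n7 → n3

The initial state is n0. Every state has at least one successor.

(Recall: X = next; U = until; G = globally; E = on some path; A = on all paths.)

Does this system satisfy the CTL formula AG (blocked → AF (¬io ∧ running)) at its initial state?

States satisfying blocked → AF (¬io ∧ running): {n0, n2, n4, n5, n6, n7}.
States satisfying AG (blocked → AF (¬io ∧ running)): {n2}.
n1 is reachable from n0 and violates blocked → AF (¬io ∧ running), so AG fails at n0.
n0 ∉ Sat(AG (blocked → AF (¬io ∧ running))).

Does not hold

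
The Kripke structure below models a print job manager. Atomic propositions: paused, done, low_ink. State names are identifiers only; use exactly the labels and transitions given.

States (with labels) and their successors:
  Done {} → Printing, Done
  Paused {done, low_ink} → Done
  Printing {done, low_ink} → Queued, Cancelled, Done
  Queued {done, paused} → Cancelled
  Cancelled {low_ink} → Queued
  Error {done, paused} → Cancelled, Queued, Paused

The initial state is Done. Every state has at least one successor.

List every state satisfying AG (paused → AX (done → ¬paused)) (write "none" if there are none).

States satisfying paused → AX (done → ¬paused): {Done, Paused, Printing, Queued, Cancelled}.
States satisfying AG (paused → AX (done → ¬paused)): {Done, Paused, Printing, Queued, Cancelled}.

{Done, Paused, Printing, Queued, Cancelled}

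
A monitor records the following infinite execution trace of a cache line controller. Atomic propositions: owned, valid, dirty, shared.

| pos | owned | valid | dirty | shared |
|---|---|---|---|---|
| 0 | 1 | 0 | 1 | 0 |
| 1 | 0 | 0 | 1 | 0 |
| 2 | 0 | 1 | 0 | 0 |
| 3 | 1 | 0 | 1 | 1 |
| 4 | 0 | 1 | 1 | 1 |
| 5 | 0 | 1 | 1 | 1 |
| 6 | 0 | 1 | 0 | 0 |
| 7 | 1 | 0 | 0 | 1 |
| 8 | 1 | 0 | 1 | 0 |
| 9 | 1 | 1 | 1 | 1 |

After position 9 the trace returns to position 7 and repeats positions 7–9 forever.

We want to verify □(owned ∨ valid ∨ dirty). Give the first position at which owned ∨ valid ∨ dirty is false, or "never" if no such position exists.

owned ∨ valid ∨ dirty holds at every position 0..9, and those are all the positions the trace ever visits, so the invariant □(owned ∨ valid ∨ dirty) is never violated.

never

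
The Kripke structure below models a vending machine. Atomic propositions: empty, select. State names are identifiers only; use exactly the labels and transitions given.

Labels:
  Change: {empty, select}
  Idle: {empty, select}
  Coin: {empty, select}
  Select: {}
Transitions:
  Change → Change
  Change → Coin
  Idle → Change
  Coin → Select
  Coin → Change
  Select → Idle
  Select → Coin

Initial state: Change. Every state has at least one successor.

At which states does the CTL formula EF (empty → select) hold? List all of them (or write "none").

{Change, Idle, Coin, Select}

States satisfying empty → select: {Change, Idle, Coin, Select}.
States satisfying EF (empty → select): {Change, Idle, Coin, Select}.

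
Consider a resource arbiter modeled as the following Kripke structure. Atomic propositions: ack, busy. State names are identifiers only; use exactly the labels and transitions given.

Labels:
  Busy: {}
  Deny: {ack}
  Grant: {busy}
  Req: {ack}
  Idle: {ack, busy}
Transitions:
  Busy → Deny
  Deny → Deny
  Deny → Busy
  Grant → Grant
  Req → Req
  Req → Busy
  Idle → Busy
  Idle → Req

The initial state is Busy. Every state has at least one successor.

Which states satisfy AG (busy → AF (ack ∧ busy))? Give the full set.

States satisfying busy → AF (ack ∧ busy): {Busy, Deny, Req, Idle}.
States satisfying AG (busy → AF (ack ∧ busy)): {Busy, Deny, Req, Idle}.

{Busy, Deny, Req, Idle}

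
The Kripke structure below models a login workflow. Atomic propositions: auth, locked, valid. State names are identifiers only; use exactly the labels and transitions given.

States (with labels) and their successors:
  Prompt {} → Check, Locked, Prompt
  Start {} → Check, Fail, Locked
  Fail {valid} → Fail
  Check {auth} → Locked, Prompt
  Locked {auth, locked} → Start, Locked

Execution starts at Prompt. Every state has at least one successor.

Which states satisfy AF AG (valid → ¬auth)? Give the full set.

States satisfying AG (valid → ¬auth): {Prompt, Start, Fail, Check, Locked}.
States satisfying AF AG (valid → ¬auth): {Prompt, Start, Fail, Check, Locked}.

{Prompt, Start, Fail, Check, Locked}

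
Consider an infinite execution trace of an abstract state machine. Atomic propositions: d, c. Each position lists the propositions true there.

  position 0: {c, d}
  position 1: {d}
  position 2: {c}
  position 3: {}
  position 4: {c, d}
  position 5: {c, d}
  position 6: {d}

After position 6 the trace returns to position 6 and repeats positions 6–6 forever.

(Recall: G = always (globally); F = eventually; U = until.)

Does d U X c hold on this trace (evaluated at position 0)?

Holds

Walking from position 0: X c first holds at position 1, and d holds at every earlier position along the way, so d U X c holds.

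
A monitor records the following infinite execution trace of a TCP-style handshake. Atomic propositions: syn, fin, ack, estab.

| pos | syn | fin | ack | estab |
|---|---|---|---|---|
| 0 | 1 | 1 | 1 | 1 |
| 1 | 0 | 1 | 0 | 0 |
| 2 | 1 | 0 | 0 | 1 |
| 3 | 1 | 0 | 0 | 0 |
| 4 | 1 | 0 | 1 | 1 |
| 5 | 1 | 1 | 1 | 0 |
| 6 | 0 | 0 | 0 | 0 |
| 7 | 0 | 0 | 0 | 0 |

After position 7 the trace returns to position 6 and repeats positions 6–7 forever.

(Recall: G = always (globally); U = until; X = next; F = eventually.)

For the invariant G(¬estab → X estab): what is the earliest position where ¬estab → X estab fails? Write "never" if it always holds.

5

Check ¬estab → X estab at each position in order: 0 ✓, 1 ✓, 2 ✓, 3 ✓, 4 ✓.
At position 5 the labels are {ack, fin, syn} and the next position 6 has {}, so ¬estab → X estab is false there. This is the first violation.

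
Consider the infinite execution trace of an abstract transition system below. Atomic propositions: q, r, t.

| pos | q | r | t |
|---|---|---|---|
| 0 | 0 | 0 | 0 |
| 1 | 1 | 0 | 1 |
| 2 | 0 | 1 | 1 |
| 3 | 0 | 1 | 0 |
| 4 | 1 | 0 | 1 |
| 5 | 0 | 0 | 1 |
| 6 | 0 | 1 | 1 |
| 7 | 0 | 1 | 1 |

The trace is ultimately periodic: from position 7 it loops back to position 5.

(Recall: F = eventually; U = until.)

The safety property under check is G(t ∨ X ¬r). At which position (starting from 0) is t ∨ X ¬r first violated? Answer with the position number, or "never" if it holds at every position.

never

t ∨ X ¬r holds at every position 0..7, and those are all the positions the trace ever visits, so the invariant G(t ∨ X ¬r) is never violated.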